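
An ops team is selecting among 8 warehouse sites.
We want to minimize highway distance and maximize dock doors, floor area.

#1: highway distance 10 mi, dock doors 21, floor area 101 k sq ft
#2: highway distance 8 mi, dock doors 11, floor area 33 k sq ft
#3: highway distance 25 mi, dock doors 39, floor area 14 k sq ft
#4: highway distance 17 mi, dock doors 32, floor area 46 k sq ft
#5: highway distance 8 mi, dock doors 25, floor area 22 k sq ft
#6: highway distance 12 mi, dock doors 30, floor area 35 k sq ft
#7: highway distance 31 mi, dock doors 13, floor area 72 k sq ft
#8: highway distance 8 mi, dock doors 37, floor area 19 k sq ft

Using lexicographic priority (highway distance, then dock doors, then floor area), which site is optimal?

First minimize highway distance: best is 8, kept {#2, #5, #8}.
Then maximize dock doors: best is 37, kept {#8}.

#8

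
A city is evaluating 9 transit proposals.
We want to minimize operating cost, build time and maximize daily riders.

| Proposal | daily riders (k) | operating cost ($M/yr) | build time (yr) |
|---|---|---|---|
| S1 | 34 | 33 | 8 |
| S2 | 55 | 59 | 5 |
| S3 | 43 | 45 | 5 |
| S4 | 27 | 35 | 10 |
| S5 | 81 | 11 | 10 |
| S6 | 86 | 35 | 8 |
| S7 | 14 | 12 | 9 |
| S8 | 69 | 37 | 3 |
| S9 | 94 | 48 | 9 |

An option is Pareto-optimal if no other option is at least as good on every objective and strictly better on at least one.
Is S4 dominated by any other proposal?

Yes

S1 vs S4: daily riders 34≥27, operating cost 33≤35, build time 8≤10 — S1 is at least as good on every objective and strictly better on at least one, so S1 dominates S4.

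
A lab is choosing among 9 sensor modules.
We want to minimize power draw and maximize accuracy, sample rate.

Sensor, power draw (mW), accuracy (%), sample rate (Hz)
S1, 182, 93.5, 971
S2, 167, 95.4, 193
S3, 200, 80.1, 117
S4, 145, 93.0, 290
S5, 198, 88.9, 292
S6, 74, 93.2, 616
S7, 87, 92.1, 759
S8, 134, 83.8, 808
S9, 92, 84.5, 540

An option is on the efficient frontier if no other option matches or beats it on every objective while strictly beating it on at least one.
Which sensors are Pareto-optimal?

S1: not dominated (best sample rate).
S2: not dominated (best accuracy).
S3: dominated by S1 (power draw 182≤200, accuracy 93.5≥80.1, sample rate 971≥117).
S4: dominated by S6 (power draw 74≤145, accuracy 93.2≥93.0, sample rate 616≥290).
S5: dominated by S1 (power draw 182≤198, accuracy 93.5≥88.9, sample rate 971≥292).
S6: not dominated (best power draw).
S7: not dominated.
S8: not dominated.
S9: dominated by S6 (power draw 74≤92, accuracy 93.2≥84.5, sample rate 616≥540).

S1, S2, S6, S7, S8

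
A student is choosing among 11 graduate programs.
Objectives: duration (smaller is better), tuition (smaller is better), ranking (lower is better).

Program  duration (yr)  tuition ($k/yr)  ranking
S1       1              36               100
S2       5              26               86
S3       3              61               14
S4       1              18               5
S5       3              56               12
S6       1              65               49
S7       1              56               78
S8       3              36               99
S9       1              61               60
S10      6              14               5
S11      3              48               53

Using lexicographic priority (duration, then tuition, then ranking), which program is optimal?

First minimize duration: best is 1, kept {S1, S4, S6, S7, S9}.
Then minimize tuition: best is 18, kept {S4}.

S4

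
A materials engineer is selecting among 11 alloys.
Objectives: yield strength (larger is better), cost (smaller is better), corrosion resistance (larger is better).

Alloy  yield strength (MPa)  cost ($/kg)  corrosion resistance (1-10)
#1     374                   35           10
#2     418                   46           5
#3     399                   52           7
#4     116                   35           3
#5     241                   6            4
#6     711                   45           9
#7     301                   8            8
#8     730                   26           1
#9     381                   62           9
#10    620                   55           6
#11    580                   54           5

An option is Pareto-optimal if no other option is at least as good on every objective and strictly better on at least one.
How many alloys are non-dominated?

#1: not dominated (best corrosion resistance).
#2: dominated by #6 (yield strength 711≥418, cost 45≤46, corrosion resistance 9≥5).
#3: dominated by #6 (yield strength 711≥399, cost 45≤52, corrosion resistance 9≥7).
#4: dominated by #1 (yield strength 374≥116, cost 35≤35, corrosion resistance 10≥3).
#5: not dominated (best cost).
#6: not dominated.
#7: not dominated.
#8: not dominated (best yield strength).
#9: dominated by #6 (yield strength 711≥381, cost 45≤62, corrosion resistance 9≥9).
#10: dominated by #6 (yield strength 711≥620, cost 45≤55, corrosion resistance 9≥6).
#11: dominated by #6 (yield strength 711≥580, cost 45≤54, corrosion resistance 9≥5).
Pareto-optimal: #1, #5, #6, #7, #8 → 5.

5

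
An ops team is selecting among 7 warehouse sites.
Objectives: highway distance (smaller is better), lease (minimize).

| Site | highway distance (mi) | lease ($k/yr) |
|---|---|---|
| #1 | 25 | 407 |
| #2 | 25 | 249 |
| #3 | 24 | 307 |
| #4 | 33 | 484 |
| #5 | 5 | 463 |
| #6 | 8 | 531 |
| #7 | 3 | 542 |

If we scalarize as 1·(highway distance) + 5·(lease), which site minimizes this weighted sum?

#1: 1·25 + 5·407 = 2060
#2: 1·25 + 5·249 = 1270
#3: 1·24 + 5·307 = 1559
#4: 1·33 + 5·484 = 2453
#5: 1·5 + 5·463 = 2320
#6: 1·8 + 5·531 = 2663
#7: 1·3 + 5·542 = 2713
Lowest: #2 at 1270.

#2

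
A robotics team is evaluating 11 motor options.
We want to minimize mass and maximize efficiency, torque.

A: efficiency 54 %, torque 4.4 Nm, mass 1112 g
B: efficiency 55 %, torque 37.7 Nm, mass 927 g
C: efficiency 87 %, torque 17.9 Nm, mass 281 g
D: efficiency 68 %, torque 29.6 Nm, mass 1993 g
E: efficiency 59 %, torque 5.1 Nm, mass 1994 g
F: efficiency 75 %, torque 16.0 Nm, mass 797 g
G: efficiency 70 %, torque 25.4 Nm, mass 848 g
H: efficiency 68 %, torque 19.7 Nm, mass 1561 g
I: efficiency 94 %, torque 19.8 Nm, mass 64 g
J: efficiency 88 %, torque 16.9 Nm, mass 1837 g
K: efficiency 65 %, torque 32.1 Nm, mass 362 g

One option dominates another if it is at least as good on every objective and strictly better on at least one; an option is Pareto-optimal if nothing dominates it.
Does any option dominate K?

No

A: worse on efficiency (54 vs 65).
B: worse on efficiency (55 vs 65).
C: worse on torque (17.9 vs 32.1).
D: worse on torque (29.6 vs 32.1).
E: worse on efficiency (59 vs 65).
F: worse on torque (16.0 vs 32.1).
G: worse on torque (25.4 vs 32.1).
H: worse on torque (19.7 vs 32.1).
I: worse on torque (19.8 vs 32.1).
J: worse on torque (16.9 vs 32.1).
No option is at least as good as K on every objective and strictly better on one.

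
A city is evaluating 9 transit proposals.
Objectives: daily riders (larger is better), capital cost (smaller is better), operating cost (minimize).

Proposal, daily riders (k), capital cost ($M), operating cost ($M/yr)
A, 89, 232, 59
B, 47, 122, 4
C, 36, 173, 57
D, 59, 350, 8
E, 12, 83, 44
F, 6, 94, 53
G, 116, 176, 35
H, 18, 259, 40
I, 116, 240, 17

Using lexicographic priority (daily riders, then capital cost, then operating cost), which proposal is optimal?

First maximize daily riders: best is 116, kept {G, I}.
Then minimize capital cost: best is 176, kept {G}.

G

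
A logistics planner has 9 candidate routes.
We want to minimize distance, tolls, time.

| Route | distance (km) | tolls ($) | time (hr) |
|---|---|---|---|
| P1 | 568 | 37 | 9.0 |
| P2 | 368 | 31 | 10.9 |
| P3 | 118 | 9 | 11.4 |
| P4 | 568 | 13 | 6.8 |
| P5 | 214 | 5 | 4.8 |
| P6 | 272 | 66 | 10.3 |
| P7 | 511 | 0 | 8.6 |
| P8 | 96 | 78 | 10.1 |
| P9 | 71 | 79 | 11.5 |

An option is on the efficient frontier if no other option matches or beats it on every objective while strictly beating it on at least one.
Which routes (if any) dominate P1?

P4: distance 568≤568, tolls 13≤37, time 6.8≤9.0 — dominates P1.
P5: distance 214≤568, tolls 5≤37, time 4.8≤9.0 — dominates P1.
P7: distance 511≤568, tolls 0≤37, time 8.6≤9.0 — dominates P1.
Others (P2, P3, P6, P8, P9) are each worse than P1 on at least one objective.

P4, P5, P7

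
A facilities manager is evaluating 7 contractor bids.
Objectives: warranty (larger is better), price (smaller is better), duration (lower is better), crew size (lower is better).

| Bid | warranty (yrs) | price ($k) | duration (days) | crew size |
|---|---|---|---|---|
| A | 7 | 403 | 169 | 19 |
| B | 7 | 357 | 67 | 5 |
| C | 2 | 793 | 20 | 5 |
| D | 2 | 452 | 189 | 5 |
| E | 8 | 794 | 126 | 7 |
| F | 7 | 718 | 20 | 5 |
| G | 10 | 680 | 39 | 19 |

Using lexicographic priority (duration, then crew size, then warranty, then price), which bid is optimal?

F

First minimize duration: best is 20, kept {C, F}.
Then minimize crew size: best is 5, kept {C, F}.
Then maximize warranty: best is 7, kept {F}.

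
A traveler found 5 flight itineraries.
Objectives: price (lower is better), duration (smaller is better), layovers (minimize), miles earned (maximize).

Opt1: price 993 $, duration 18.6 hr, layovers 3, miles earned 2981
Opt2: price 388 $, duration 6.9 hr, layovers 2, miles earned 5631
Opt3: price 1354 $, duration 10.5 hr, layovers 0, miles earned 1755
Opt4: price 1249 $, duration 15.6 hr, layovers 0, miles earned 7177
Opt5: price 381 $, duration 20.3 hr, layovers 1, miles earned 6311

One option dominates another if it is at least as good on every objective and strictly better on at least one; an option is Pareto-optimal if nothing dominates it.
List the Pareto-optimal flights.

Opt1: dominated by Opt2 (price 388≤993, duration 6.9≤18.6, layovers 2≤3, miles earned 5631≥2981).
Opt2: not dominated (best duration).
Opt3: not dominated.
Opt4: not dominated (best miles earned).
Opt5: not dominated (best price).

Opt2, Opt3, Opt4, Opt5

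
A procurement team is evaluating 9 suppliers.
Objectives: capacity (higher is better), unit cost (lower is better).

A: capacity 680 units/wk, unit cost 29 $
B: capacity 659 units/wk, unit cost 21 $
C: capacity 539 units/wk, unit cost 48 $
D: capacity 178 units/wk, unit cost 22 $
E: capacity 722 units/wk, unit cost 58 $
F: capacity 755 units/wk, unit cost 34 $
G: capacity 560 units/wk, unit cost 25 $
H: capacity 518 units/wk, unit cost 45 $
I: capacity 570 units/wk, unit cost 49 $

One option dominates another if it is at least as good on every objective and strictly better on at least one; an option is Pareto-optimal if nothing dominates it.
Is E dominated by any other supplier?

Yes

F vs E: capacity 755≥722, unit cost 34≤58 — F is at least as good on every objective and strictly better on at least one, so F dominates E.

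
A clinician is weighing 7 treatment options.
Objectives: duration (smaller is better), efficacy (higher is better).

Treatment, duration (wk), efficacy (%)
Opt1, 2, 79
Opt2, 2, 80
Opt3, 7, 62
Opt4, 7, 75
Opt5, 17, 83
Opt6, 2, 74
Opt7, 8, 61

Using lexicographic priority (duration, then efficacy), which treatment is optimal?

First minimize duration: best is 2, kept {Opt1, Opt2, Opt6}.
Then maximize efficacy: best is 80, kept {Opt2}.

Opt2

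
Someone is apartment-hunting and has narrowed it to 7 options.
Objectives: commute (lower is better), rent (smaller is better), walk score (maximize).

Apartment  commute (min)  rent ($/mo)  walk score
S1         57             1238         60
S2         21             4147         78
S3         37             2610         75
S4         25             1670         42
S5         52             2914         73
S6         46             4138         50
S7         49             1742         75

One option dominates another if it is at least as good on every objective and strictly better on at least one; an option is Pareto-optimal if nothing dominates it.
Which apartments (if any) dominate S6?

S3

S3: commute 37≤46, rent 2610≤4138, walk score 75≥50 — dominates S6.
Others (S1, S2, S4, S5, S7) are each worse than S6 on at least one objective.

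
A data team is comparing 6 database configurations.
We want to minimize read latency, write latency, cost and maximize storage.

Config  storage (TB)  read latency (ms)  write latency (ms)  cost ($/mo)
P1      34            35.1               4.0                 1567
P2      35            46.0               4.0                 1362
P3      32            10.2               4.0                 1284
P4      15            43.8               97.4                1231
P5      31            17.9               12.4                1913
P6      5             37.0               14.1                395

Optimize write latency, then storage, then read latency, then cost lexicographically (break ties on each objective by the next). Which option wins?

First minimize write latency: best is 4.0, kept {P1, P2, P3}.
Then maximize storage: best is 35, kept {P2}.

P2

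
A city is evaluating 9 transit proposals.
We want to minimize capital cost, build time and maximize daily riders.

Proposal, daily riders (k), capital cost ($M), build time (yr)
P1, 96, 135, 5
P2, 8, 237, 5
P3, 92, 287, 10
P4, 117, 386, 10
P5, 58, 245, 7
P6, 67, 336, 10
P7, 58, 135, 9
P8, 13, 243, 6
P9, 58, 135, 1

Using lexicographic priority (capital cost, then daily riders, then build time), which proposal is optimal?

P1

First minimize capital cost: best is 135, kept {P1, P7, P9}.
Then maximize daily riders: best is 96, kept {P1}.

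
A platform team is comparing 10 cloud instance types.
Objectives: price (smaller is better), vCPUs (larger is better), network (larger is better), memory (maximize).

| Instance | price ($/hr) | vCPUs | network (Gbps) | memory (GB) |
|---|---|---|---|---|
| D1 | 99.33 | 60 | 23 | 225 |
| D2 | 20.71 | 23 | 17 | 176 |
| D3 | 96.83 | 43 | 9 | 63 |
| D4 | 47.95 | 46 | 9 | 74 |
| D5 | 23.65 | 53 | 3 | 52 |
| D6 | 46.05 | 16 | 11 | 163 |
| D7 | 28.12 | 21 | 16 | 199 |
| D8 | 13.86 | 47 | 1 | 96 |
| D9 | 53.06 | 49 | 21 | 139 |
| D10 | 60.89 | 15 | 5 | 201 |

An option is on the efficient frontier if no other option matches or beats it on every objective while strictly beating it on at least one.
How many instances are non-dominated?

D1: not dominated (best vCPUs).
D2: not dominated.
D3: dominated by D4 (price 47.95≤96.83, vCPUs 46≥43, network 9≥9, memory 74≥63).
D4: not dominated.
D5: not dominated.
D6: dominated by D2 (price 20.71≤46.05, vCPUs 23≥16, network 17≥11, memory 176≥163).
D7: not dominated.
D8: not dominated (best price).
D9: not dominated.
D10: not dominated.
Pareto-optimal: D1, D2, D4, D5, D7, D8, D9, D10 → 8.

8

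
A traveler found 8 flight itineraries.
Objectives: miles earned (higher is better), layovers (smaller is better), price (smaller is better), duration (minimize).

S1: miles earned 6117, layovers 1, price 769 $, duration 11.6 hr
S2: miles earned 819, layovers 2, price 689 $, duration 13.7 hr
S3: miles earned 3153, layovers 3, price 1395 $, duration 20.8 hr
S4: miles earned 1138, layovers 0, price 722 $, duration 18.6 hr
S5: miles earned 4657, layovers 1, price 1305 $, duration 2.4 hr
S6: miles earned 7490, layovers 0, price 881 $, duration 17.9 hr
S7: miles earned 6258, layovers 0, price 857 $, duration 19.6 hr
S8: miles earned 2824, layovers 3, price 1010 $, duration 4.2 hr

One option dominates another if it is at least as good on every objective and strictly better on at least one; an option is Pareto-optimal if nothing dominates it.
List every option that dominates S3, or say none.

S1, S5, S6, S7

S1: miles earned 6117≥3153, layovers 1≤3, price 769≤1395, duration 11.6≤20.8 — dominates S3.
S5: miles earned 4657≥3153, layovers 1≤3, price 1305≤1395, duration 2.4≤20.8 — dominates S3.
S6: miles earned 7490≥3153, layovers 0≤3, price 881≤1395, duration 17.9≤20.8 — dominates S3.
S7: miles earned 6258≥3153, layovers 0≤3, price 857≤1395, duration 19.6≤20.8 — dominates S3.
Others (S2, S4, S8) are each worse than S3 on at least one objective.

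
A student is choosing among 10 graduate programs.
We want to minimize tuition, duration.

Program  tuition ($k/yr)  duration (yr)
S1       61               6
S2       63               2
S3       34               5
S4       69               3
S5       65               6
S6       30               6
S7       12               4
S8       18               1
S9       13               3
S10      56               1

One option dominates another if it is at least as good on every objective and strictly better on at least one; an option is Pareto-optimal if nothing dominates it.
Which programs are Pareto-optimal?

S7, S8, S9

S1: dominated by S3 (tuition 34≤61, duration 5≤6).
S2: dominated by S8 (tuition 18≤63, duration 1≤2).
S3: dominated by S7 (tuition 12≤34, duration 4≤5).
S4: dominated by S2 (tuition 63≤69, duration 2≤3).
S5: dominated by S1 (tuition 61≤65, duration 6≤6).
S6: dominated by S7 (tuition 12≤30, duration 4≤6).
S7: not dominated (best tuition).
S8: not dominated.
S9: not dominated.
S10: dominated by S8 (tuition 18≤56, duration 1≤1).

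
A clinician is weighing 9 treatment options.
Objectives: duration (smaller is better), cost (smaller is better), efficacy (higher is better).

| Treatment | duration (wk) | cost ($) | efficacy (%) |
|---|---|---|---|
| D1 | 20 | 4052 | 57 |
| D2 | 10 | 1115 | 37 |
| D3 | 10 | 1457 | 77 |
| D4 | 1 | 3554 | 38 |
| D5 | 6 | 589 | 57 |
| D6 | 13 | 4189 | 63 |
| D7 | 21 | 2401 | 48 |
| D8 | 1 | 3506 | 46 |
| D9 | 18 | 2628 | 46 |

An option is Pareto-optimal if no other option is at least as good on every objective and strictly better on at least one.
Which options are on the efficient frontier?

D3, D5, D8

D1: dominated by D3 (duration 10≤20, cost 1457≤4052, efficacy 77≥57).
D2: dominated by D5 (duration 6≤10, cost 589≤1115, efficacy 57≥37).
D3: not dominated (best efficacy).
D4: dominated by D8 (duration 1≤1, cost 3506≤3554, efficacy 46≥38).
D5: not dominated (best cost).
D6: dominated by D3 (duration 10≤13, cost 1457≤4189, efficacy 77≥63).
D7: dominated by D3 (duration 10≤21, cost 1457≤2401, efficacy 77≥48).
D8: not dominated.
D9: dominated by D3 (duration 10≤18, cost 1457≤2628, efficacy 77≥46).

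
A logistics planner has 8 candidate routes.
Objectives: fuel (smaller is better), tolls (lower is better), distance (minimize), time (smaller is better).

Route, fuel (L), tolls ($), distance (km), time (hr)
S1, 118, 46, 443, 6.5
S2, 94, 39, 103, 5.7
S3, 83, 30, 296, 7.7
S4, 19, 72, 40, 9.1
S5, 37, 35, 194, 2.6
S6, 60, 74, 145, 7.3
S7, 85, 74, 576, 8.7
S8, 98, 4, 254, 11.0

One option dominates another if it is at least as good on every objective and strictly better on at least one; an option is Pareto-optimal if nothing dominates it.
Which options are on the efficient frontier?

S2, S3, S4, S5, S6, S8

S1: dominated by S2 (fuel 94≤118, tolls 39≤46, distance 103≤443, time 5.7≤6.5).
S2: not dominated.
S3: not dominated.
S4: not dominated (best fuel).
S5: not dominated (best time).
S6: not dominated.
S7: dominated by S3 (fuel 83≤85, tolls 30≤74, distance 296≤576, time 7.7≤8.7).
S8: not dominated (best tolls).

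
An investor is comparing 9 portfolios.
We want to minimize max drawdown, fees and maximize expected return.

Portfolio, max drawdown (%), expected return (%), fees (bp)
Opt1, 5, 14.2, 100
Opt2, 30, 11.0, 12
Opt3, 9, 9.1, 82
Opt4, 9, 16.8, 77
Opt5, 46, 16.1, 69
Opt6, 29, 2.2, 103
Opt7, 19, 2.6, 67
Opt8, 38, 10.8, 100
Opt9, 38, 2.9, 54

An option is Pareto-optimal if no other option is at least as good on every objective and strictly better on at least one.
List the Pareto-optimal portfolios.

Opt1: not dominated (best max drawdown).
Opt2: not dominated (best fees).
Opt3: dominated by Opt4 (max drawdown 9≤9, expected return 16.8≥9.1, fees 77≤82).
Opt4: not dominated (best expected return).
Opt5: not dominated.
Opt6: dominated by Opt1 (max drawdown 5≤29, expected return 14.2≥2.2, fees 100≤103).
Opt7: not dominated.
Opt8: dominated by Opt1 (max drawdown 5≤38, expected return 14.2≥10.8, fees 100≤100).
Opt9: dominated by Opt2 (max drawdown 30≤38, expected return 11.0≥2.9, fees 12≤54).

Opt1, Opt2, Opt4, Opt5, Opt7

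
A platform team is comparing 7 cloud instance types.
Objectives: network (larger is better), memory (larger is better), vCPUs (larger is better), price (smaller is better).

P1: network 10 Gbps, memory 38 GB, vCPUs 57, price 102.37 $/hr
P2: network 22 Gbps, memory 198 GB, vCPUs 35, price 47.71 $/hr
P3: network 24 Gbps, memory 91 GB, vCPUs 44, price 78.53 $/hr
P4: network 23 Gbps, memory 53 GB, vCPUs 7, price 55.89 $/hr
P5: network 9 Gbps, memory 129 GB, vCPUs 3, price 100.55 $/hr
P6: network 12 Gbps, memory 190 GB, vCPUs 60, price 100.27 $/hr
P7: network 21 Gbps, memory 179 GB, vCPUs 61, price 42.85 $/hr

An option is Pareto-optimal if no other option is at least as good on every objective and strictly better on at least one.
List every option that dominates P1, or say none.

P6, P7

P6: network 12≥10, memory 190≥38, vCPUs 60≥57, price 100.27≤102.37 — dominates P1.
P7: network 21≥10, memory 179≥38, vCPUs 61≥57, price 42.85≤102.37 — dominates P1.
Others (P2, P3, P4, P5) are each worse than P1 on at least one objective.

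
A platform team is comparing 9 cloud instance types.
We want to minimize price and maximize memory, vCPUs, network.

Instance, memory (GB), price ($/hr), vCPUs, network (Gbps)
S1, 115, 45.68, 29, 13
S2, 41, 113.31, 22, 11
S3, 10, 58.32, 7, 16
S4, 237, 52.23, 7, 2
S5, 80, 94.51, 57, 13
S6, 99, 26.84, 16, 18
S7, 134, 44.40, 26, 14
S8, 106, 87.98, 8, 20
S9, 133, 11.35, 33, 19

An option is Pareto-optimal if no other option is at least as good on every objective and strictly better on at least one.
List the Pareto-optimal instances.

S1: dominated by S9 (memory 133≥115, price 11.35≤45.68, vCPUs 33≥29, network 19≥13).
S2: dominated by S1 (memory 115≥41, price 45.68≤113.31, vCPUs 29≥22, network 13≥11).
S3: dominated by S6 (memory 99≥10, price 26.84≤58.32, vCPUs 16≥7, network 18≥16).
S4: not dominated (best memory).
S5: not dominated (best vCPUs).
S6: dominated by S9 (memory 133≥99, price 11.35≤26.84, vCPUs 33≥16, network 19≥18).
S7: not dominated.
S8: not dominated (best network).
S9: not dominated (best price).

S4, S5, S7, S8, S9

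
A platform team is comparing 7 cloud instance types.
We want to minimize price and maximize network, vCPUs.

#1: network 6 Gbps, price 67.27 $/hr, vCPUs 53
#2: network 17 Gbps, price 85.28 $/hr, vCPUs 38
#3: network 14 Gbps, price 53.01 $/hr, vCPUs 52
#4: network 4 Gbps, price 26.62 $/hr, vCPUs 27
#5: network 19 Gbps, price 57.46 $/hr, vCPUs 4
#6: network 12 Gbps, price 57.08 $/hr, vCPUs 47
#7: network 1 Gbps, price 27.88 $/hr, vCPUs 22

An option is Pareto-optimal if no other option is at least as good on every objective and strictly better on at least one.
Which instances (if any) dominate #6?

#3: network 14≥12, price 53.01≤57.08, vCPUs 52≥47 — dominates #6.
Others (#1, #2, #4, #5, #7) are each worse than #6 on at least one objective.

#3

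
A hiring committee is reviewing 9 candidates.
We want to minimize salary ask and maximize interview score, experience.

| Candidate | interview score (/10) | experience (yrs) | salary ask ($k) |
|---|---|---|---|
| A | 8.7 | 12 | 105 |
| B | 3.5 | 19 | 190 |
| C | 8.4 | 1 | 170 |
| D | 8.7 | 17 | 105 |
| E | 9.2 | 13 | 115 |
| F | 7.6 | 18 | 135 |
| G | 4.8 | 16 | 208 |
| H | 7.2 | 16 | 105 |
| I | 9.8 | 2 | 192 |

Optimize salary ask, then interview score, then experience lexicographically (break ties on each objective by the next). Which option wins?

D

First minimize salary ask: best is 105, kept {A, D, H}.
Then maximize interview score: best is 8.7, kept {A, D}.
Then maximize experience: best is 17, kept {D}.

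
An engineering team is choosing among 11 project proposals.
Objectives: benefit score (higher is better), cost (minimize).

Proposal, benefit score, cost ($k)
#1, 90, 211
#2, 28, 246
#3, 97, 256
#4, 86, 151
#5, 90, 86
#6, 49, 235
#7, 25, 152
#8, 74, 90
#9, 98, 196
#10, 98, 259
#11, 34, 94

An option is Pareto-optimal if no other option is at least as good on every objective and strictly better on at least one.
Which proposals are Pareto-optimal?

#5, #9

#1: dominated by #5 (benefit score 90≥90, cost 86≤211).
#2: dominated by #1 (benefit score 90≥28, cost 211≤246).
#3: dominated by #9 (benefit score 98≥97, cost 196≤256).
#4: dominated by #5 (benefit score 90≥86, cost 86≤151).
#5: not dominated (best cost).
#6: dominated by #1 (benefit score 90≥49, cost 211≤235).
#7: dominated by #4 (benefit score 86≥25, cost 151≤152).
#8: dominated by #5 (benefit score 90≥74, cost 86≤90).
#9: not dominated.
#10: dominated by #9 (benefit score 98≥98, cost 196≤259).
#11: dominated by #5 (benefit score 90≥34, cost 86≤94).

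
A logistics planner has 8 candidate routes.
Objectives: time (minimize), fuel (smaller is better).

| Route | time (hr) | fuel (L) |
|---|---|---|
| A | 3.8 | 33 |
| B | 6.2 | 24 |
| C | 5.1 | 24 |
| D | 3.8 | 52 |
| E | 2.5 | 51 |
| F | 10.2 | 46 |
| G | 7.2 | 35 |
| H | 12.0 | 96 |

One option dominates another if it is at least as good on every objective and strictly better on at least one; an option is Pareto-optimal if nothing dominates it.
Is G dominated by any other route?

A vs G: time 3.8≤7.2, fuel 33≤35 — A is at least as good on every objective and strictly better on at least one, so A dominates G.

Yes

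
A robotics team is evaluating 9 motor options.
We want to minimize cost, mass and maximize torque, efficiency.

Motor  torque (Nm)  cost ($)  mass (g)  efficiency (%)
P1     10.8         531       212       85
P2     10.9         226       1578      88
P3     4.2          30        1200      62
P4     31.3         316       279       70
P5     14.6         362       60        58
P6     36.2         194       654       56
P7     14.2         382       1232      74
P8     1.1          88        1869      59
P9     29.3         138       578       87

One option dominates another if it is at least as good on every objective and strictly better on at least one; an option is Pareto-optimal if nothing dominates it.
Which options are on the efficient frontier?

P1, P2, P3, P4, P5, P6, P9

P1: not dominated.
P2: not dominated (best efficiency).
P3: not dominated (best cost).
P4: not dominated.
P5: not dominated (best mass).
P6: not dominated (best torque).
P7: dominated by P9 (torque 29.3≥14.2, cost 138≤382, mass 578≤1232, efficiency 87≥74).
P8: dominated by P3 (torque 4.2≥1.1, cost 30≤88, mass 1200≤1869, efficiency 62≥59).
P9: not dominated.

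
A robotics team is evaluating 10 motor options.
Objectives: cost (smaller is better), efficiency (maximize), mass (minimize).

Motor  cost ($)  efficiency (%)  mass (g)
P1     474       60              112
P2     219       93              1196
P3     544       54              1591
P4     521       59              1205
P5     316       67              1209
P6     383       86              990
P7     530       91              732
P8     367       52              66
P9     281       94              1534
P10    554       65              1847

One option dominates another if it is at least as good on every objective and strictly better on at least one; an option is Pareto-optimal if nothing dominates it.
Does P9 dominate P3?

Yes

P9 vs P3: cost 281≤544, efficiency 94≥54, mass 1534≤1591 — P9 is at least as good on every objective with at least one strict improvement.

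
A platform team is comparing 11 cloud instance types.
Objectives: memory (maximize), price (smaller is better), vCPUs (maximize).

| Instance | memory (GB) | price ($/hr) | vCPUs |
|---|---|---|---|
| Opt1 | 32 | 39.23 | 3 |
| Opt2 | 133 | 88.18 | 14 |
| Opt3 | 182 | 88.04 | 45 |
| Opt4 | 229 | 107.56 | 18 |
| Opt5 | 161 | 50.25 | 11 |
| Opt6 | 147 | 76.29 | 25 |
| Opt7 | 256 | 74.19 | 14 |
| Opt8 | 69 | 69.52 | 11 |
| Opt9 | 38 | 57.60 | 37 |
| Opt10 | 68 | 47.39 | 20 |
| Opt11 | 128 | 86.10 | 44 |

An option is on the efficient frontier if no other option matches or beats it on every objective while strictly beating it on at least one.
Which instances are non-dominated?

Opt1, Opt3, Opt4, Opt5, Opt6, Opt7, Opt9, Opt10, Opt11

Opt1: not dominated (best price).
Opt2: dominated by Opt3 (memory 182≥133, price 88.04≤88.18, vCPUs 45≥14).
Opt3: not dominated (best vCPUs).
Opt4: not dominated.
Opt5: not dominated.
Opt6: not dominated.
Opt7: not dominated (best memory).
Opt8: dominated by Opt5 (memory 161≥69, price 50.25≤69.52, vCPUs 11≥11).
Opt9: not dominated.
Opt10: not dominated.
Opt11: not dominated.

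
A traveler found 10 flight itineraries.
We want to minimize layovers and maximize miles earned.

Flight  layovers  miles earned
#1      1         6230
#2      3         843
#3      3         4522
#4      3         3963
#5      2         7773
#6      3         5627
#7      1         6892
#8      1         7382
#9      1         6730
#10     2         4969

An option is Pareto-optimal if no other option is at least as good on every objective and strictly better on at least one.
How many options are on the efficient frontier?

#1: dominated by #7 (layovers 1≤1, miles earned 6892≥6230).
#2: dominated by #1 (layovers 1≤3, miles earned 6230≥843).
#3: dominated by #1 (layovers 1≤3, miles earned 6230≥4522).
#4: dominated by #1 (layovers 1≤3, miles earned 6230≥3963).
#5: not dominated (best miles earned).
#6: dominated by #1 (layovers 1≤3, miles earned 6230≥5627).
#7: dominated by #8 (layovers 1≤1, miles earned 7382≥6892).
#8: not dominated.
#9: dominated by #7 (layovers 1≤1, miles earned 6892≥6730).
#10: dominated by #1 (layovers 1≤2, miles earned 6230≥4969).
Pareto-optimal: #5, #8 → 2.

2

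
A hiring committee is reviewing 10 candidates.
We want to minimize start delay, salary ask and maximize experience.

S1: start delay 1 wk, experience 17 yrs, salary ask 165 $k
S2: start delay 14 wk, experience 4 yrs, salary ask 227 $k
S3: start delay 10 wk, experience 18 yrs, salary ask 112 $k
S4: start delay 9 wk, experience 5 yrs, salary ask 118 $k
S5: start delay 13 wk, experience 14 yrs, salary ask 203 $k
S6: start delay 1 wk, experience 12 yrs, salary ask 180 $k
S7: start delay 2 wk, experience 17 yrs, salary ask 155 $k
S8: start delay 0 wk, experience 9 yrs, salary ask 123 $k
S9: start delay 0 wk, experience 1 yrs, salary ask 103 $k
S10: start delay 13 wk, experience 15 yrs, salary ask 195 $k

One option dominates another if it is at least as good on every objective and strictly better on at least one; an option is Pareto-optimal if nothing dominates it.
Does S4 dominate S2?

S4 vs S2: start delay 9≤14, experience 5≥4, salary ask 118≤227 — S4 is at least as good on every objective with at least one strict improvement.

Yes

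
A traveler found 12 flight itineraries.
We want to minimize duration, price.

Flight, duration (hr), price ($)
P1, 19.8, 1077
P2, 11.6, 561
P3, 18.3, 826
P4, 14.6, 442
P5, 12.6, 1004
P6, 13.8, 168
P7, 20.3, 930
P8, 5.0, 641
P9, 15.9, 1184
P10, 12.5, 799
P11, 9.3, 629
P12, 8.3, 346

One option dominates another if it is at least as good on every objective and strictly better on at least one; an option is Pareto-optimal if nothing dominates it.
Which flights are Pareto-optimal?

P6, P8, P12

P1: dominated by P2 (duration 11.6≤19.8, price 561≤1077).
P2: dominated by P12 (duration 8.3≤11.6, price 346≤561).
P3: dominated by P2 (duration 11.6≤18.3, price 561≤826).
P4: dominated by P6 (duration 13.8≤14.6, price 168≤442).
P5: dominated by P2 (duration 11.6≤12.6, price 561≤1004).
P6: not dominated (best price).
P7: dominated by P2 (duration 11.6≤20.3, price 561≤930).
P8: not dominated (best duration).
P9: dominated by P2 (duration 11.6≤15.9, price 561≤1184).
P10: dominated by P2 (duration 11.6≤12.5, price 561≤799).
P11: dominated by P12 (duration 8.3≤9.3, price 346≤629).
P12: not dominated.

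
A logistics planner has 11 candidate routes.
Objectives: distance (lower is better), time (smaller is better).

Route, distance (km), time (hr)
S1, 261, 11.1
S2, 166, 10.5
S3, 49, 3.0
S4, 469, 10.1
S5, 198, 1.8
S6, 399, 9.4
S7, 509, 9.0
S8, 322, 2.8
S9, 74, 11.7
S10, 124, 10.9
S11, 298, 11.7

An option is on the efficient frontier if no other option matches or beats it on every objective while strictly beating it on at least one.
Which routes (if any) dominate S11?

S1, S2, S3, S5, S9, S10

S1: distance 261≤298, time 11.1≤11.7 — dominates S11.
S2: distance 166≤298, time 10.5≤11.7 — dominates S11.
S3: distance 49≤298, time 3.0≤11.7 — dominates S11.
S5: distance 198≤298, time 1.8≤11.7 — dominates S11.
S9: distance 74≤298, time 11.7≤11.7 — dominates S11.
S10: distance 124≤298, time 10.9≤11.7 — dominates S11.
Others (S4, S6, S7, S8) are each worse than S11 on at least one objective.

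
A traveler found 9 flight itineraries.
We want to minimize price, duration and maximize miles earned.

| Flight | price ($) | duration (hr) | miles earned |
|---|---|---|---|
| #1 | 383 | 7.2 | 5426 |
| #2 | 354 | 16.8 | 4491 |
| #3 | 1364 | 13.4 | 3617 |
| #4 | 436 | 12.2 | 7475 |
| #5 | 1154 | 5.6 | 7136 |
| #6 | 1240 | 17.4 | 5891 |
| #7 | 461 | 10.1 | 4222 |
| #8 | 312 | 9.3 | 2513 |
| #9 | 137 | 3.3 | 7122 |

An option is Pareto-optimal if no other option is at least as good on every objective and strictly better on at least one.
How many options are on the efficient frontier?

#1: dominated by #9 (price 137≤383, duration 3.3≤7.2, miles earned 7122≥5426).
#2: dominated by #9 (price 137≤354, duration 3.3≤16.8, miles earned 7122≥4491).
#3: dominated by #1 (price 383≤1364, duration 7.2≤13.4, miles earned 5426≥3617).
#4: not dominated (best miles earned).
#5: not dominated.
#6: dominated by #4 (price 436≤1240, duration 12.2≤17.4, miles earned 7475≥5891).
#7: dominated by #1 (price 383≤461, duration 7.2≤10.1, miles earned 5426≥4222).
#8: dominated by #9 (price 137≤312, duration 3.3≤9.3, miles earned 7122≥2513).
#9: not dominated (best price).
Pareto-optimal: #4, #5, #9 → 3.

3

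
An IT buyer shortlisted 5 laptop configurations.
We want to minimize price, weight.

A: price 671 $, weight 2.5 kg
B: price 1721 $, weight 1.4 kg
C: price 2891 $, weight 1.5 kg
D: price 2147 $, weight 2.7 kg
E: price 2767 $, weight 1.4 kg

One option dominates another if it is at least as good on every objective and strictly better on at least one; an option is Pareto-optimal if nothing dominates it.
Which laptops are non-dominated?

A: not dominated (best price).
B: not dominated.
C: dominated by B (price 1721≤2891, weight 1.4≤1.5).
D: dominated by A (price 671≤2147, weight 2.5≤2.7).
E: dominated by B (price 1721≤2767, weight 1.4≤1.4).

A, B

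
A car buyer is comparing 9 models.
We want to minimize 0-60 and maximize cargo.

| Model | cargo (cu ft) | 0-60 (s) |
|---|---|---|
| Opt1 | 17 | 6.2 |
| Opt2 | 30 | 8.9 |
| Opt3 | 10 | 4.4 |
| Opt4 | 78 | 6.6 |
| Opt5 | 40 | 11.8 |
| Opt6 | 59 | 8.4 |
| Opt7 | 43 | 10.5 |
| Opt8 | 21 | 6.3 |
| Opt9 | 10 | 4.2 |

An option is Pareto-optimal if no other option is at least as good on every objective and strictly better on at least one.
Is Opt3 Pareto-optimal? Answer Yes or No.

Opt9 vs Opt3: cargo 10≥10, 0-60 4.2≤4.4 — Opt9 is at least as good on every objective and strictly better on at least one, so Opt9 dominates Opt3.

No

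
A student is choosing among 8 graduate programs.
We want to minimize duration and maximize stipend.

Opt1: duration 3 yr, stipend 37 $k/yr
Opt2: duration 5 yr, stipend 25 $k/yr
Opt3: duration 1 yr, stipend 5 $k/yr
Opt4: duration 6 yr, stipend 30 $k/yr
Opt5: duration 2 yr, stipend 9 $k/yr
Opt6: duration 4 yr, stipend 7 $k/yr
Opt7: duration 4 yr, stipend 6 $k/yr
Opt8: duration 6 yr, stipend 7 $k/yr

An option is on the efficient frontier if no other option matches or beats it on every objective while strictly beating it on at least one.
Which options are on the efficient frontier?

Opt1: not dominated (best stipend).
Opt2: dominated by Opt1 (duration 3≤5, stipend 37≥25).
Opt3: not dominated (best duration).
Opt4: dominated by Opt1 (duration 3≤6, stipend 37≥30).
Opt5: not dominated.
Opt6: dominated by Opt1 (duration 3≤4, stipend 37≥7).
Opt7: dominated by Opt1 (duration 3≤4, stipend 37≥6).
Opt8: dominated by Opt1 (duration 3≤6, stipend 37≥7).

Opt1, Opt3, Opt5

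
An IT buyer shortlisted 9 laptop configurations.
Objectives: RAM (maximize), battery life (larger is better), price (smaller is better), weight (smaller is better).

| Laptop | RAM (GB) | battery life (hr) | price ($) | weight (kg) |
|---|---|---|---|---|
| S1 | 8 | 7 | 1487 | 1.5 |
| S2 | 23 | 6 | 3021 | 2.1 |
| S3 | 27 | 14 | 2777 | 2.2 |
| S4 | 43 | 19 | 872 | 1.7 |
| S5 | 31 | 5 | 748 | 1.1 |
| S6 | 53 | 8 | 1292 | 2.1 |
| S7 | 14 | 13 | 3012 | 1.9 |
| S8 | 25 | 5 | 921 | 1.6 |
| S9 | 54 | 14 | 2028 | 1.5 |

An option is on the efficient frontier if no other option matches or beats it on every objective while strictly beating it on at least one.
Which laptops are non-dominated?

S1: not dominated.
S2: dominated by S4 (RAM 43≥23, battery life 19≥6, price 872≤3021, weight 1.7≤2.1).
S3: dominated by S4 (RAM 43≥27, battery life 19≥14, price 872≤2777, weight 1.7≤2.2).
S4: not dominated (best battery life).
S5: not dominated (best price).
S6: not dominated.
S7: dominated by S4 (RAM 43≥14, battery life 19≥13, price 872≤3012, weight 1.7≤1.9).
S8: dominated by S5 (RAM 31≥25, battery life 5≥5, price 748≤921, weight 1.1≤1.6).
S9: not dominated (best RAM).

S1, S4, S5, S6, S9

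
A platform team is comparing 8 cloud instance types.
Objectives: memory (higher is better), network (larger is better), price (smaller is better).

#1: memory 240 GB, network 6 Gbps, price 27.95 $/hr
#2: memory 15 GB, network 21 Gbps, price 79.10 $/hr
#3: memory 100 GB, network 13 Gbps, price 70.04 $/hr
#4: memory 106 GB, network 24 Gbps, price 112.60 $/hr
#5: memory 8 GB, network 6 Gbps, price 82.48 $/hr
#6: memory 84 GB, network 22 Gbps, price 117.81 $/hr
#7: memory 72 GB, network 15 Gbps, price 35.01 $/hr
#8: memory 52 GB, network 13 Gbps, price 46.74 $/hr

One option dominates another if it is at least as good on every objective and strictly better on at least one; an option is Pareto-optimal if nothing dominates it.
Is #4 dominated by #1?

No

#1 vs #4: #1 is worse on network (6 vs 24), so it does not dominate #4.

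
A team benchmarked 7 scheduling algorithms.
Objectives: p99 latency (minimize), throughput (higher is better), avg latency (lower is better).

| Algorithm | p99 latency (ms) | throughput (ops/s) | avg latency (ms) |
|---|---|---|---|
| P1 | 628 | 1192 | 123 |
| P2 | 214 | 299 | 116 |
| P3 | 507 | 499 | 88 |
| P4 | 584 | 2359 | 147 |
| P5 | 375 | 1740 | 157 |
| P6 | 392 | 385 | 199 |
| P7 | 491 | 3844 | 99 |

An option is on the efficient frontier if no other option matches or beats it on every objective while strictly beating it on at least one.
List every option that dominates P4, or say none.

P7

P7: p99 latency 491≤584, throughput 3844≥2359, avg latency 99≤147 — dominates P4.
Others (P1, P2, P3, P5, P6) are each worse than P4 on at least one objective.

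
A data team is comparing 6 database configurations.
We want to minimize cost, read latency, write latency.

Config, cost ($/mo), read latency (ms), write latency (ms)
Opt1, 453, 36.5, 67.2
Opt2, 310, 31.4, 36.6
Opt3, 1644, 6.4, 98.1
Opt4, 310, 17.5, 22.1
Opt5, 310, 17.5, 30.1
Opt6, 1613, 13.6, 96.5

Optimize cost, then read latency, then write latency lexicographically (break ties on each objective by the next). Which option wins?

Opt4

First minimize cost: best is 310, kept {Opt2, Opt4, Opt5}.
Then minimize read latency: best is 17.5, kept {Opt4, Opt5}.
Then minimize write latency: best is 22.1, kept {Opt4}.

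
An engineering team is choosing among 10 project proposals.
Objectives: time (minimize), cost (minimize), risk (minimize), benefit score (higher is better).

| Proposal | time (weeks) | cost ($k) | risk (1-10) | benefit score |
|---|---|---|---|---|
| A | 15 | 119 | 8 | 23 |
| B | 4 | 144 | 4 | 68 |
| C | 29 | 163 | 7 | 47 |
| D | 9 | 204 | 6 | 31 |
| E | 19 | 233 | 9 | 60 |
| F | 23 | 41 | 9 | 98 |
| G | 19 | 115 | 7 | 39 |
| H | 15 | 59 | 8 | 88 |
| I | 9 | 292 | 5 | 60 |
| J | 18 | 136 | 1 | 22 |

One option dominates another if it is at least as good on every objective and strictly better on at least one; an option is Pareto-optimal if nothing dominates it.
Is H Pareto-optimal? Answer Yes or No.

A: worse on cost (119 vs 59).
B: worse on cost (144 vs 59).
C: worse on time (29 vs 15).
D: worse on cost (204 vs 59).
E: worse on time (19 vs 15).
F: worse on time (23 vs 15).
G: worse on time (19 vs 15).
I: worse on cost (292 vs 59).
J: worse on time (18 vs 15).
No option is at least as good as H on every objective and strictly better on one.

Yes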